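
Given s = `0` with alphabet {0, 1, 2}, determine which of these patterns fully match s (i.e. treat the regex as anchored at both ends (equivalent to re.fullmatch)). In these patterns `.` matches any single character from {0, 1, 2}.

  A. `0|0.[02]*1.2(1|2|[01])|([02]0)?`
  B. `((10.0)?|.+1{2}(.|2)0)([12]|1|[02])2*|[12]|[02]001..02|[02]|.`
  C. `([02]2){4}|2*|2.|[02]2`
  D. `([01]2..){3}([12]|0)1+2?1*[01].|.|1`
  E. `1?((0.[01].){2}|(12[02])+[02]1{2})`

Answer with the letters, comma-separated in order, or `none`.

A → match
B → match
C → no match
D → match
E → no match

A, B, D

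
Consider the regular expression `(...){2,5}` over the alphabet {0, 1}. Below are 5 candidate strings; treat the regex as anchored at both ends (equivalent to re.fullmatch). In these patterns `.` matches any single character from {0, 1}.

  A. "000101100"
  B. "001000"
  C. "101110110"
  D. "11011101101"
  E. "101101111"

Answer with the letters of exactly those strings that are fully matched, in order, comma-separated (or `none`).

A, B, C, E

A. "000101100" → match
B. "001000" → match
C. "101110110" → match
D. "11011101101" → no match
E. "101101111" → match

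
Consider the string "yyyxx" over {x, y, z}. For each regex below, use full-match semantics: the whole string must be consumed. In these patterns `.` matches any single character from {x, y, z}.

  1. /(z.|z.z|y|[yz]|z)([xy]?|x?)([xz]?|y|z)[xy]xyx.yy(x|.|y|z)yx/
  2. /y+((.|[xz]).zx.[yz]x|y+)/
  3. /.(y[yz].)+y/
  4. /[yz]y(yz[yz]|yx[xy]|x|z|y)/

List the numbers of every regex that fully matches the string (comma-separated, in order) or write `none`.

1 → no match — must end with "yx"
2 → no match
3 → no match — must end with "y"
4 → match

4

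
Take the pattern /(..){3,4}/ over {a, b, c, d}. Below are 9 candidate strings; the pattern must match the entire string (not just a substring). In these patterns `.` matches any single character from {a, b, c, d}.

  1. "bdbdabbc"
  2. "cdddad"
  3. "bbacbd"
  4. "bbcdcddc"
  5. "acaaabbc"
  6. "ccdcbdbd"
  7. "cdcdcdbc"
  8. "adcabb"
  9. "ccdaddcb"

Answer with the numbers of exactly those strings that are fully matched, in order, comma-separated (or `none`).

1. "bdbdabbc" → match
2. "cdddad" → match
3. "bbacbd" → match
4. "bbcdcddc" → match
5. "acaaabbc" → match
6. "ccdcbdbd" → match
7. "cdcdcdbc" → match
8. "adcabb" → match
9. "ccdaddcb" → match

1, 2, 3, 4, 5, 6, 7, 8, 9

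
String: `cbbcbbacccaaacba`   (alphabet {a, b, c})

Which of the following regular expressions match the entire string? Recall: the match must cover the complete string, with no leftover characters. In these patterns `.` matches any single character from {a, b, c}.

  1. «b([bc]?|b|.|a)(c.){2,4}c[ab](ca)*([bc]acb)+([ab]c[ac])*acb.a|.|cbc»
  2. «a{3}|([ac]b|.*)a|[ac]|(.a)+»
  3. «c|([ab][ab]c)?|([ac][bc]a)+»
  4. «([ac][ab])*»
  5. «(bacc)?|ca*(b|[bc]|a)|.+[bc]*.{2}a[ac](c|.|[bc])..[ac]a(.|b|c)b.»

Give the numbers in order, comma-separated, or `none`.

1 → no match
2 → match
3 → no match
4 → no match
5 → match

2, 5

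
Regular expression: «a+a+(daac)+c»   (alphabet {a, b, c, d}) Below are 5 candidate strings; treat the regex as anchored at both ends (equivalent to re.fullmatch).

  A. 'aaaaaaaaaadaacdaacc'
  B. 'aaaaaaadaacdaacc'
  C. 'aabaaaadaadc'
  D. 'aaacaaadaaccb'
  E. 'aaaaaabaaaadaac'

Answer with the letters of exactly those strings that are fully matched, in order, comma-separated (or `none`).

A, B

A → match
B → match
C → no match — must end with 'daacc'
D → no match — must end with 'daacc'
E → no match — must end with 'daacc'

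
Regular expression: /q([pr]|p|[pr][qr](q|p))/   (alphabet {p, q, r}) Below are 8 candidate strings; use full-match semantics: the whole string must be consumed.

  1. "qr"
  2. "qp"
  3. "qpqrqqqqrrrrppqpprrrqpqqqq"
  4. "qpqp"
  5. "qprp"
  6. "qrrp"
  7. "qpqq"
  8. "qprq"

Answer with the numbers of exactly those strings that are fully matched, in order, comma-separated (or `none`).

1 → match
2 → match
3 → no match
4 → match
5 → match
6 → match
7 → match
8 → match

1, 2, 4, 5, 6, 7, 8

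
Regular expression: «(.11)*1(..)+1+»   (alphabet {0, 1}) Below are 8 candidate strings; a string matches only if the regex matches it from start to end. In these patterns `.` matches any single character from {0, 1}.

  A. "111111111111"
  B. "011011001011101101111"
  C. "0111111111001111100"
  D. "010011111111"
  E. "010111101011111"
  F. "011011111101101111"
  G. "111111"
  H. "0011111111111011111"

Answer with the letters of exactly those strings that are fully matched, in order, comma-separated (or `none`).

A, F, G

A → match
B → no match
C → no match — must end with "1"
D → no match
E → no match
F → match
G → match
H → no match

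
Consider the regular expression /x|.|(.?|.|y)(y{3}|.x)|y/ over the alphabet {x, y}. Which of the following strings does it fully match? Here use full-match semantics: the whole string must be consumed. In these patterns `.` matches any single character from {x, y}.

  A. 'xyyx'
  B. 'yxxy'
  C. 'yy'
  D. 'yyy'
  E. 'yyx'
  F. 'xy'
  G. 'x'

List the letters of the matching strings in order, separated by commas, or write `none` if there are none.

A → no match
B → no match
C → no match
D → match
E → match
F → no match
G → match

D, E, G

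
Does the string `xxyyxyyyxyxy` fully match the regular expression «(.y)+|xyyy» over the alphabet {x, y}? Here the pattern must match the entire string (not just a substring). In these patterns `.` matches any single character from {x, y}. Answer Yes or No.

No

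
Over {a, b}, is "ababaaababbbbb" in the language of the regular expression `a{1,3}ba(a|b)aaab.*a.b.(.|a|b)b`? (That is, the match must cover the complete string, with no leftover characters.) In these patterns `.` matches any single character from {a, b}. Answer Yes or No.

Yes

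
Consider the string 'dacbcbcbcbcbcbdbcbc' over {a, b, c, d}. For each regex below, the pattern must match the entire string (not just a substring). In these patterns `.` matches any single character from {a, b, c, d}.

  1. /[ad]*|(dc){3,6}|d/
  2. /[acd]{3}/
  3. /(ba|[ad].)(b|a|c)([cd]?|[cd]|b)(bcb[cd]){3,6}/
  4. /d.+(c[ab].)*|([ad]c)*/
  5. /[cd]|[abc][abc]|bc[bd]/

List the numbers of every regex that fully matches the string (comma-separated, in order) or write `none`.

1 → no match
2 → no match
3 → match
4 → match
5 → no match

3, 4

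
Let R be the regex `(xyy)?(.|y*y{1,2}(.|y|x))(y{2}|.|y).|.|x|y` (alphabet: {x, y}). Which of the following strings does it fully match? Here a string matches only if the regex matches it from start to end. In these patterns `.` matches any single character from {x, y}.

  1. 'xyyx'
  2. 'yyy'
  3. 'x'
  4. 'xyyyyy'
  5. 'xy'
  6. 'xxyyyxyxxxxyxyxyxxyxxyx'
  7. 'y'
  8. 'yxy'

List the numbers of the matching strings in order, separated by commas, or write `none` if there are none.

1 → match
2 → match
3 → match
4 → match
5 → no match
6 → no match
7 → match
8 → match

1, 2, 3, 4, 7, 8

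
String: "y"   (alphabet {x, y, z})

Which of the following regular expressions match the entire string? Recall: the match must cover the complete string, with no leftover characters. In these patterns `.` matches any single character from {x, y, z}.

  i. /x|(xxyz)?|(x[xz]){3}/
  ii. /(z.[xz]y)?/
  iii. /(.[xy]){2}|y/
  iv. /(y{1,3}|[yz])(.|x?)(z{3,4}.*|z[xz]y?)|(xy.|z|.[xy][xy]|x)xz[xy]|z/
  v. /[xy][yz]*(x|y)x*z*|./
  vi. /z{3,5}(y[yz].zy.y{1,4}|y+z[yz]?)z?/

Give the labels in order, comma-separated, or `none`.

i → no match
ii → no match
iii → match
iv → no match
v → match
vi → no match — must start with "z"

iii, v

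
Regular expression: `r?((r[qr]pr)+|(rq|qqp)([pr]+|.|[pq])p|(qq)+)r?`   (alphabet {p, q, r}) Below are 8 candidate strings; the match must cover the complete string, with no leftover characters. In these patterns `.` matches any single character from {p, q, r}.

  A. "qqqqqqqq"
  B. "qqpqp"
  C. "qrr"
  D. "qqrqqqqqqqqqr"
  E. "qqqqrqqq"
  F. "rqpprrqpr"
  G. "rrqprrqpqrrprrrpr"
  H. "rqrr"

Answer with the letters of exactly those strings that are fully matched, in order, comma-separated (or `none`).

A, B

A. "qqqqqqqq" → match
B. "qqpqp" → match
C. "qrr" → no match
D → no match
E. "qqqqrqqq" → no match
F. "rqpprrqpr" → no match
G → no match
H. "rqrr" → no match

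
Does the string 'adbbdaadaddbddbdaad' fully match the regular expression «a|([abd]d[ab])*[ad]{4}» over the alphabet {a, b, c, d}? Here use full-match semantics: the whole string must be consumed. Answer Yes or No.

Yes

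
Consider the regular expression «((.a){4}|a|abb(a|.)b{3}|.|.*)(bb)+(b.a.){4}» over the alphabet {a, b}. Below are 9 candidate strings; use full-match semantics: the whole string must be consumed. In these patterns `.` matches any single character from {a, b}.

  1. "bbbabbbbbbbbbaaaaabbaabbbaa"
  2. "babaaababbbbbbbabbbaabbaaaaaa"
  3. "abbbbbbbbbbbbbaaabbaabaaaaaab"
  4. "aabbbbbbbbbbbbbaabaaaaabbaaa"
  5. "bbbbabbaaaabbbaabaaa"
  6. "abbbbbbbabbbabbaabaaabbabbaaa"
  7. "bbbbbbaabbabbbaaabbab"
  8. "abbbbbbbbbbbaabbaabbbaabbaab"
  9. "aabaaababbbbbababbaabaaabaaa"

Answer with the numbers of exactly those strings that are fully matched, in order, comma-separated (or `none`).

1 → no match
2 → no match
3 → no match
4 → no match
5 → no match
6 → no match
7 → no match
8 → no match
9 → no match

none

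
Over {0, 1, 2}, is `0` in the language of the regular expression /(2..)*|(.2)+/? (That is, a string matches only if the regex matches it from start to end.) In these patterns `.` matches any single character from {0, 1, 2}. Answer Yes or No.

No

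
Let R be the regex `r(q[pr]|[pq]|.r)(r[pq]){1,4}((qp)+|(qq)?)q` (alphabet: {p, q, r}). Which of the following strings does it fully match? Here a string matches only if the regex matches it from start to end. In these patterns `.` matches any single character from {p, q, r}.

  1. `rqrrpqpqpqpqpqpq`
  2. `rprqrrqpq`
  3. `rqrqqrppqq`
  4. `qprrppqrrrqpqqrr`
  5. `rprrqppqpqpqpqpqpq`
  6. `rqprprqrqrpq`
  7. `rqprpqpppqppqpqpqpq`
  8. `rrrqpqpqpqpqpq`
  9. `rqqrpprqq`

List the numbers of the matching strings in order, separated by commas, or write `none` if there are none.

1 → match
2. `rprqrrqpq` → no match
3. `rqrqqrppqq` → no match
4 → no match — must start with `r`
5 → no match
6. `rqprprqrqrpq` → match
7 → no match
8 → no match
9. `rqqrpprqq` → no match

1, 6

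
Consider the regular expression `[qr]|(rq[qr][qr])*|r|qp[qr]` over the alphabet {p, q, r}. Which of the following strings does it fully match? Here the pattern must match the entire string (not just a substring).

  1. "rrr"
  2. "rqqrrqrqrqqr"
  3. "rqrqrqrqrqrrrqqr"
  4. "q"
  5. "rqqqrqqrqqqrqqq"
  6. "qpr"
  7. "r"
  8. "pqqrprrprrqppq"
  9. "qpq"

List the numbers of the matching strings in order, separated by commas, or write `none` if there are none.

2, 3, 4, 6, 7, 9

1. "rrr" → no match
2. "rqqrrqrqrqqr" → match
3 → match
4. "q" → match
5 → no match
6. "qpr" → match
7. "r" → match
8 → no match
9. "qpq" → match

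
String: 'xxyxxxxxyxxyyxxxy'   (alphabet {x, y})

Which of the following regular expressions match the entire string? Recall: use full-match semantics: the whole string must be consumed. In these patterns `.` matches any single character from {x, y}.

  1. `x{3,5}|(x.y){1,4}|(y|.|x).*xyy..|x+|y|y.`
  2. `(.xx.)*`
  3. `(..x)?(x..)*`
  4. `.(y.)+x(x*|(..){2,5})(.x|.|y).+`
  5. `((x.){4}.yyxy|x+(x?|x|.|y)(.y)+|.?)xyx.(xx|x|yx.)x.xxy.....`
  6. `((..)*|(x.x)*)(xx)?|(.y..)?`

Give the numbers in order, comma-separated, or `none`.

5

1 → no match
2 → no match
3 → no match
4 → no match
5 → match
6 → no match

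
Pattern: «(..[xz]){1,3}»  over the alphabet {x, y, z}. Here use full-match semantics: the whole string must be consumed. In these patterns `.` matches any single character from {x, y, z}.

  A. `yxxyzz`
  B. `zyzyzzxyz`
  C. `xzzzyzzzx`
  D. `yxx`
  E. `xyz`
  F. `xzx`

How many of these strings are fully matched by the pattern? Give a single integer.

A → match
B → match
C → match
D → match
E → match
F → match
Total matched: 6

6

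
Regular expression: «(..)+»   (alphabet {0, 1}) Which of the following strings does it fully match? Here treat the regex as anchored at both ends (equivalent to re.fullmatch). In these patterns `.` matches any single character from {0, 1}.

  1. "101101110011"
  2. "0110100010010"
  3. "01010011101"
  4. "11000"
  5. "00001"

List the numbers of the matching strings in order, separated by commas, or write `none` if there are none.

1. "101101110011" → match
2 → no match
3. "01010011101" → no match
4. "11000" → no match
5. "00001" → no match

1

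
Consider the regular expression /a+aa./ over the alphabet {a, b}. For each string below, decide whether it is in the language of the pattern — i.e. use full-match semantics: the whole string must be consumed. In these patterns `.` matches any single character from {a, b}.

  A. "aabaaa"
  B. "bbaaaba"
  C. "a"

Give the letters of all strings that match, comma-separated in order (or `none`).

A → no match
B → no match — must start with "a"
C → no match

none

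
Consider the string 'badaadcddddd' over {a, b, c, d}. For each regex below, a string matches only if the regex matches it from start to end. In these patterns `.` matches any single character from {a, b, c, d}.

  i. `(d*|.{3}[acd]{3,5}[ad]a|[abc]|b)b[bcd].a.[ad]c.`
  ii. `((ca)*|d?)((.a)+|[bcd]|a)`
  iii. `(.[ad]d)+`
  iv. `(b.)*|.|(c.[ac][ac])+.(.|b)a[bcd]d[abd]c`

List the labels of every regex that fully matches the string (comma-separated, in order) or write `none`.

iii

i → no match
ii → no match
iii → match
iv → no match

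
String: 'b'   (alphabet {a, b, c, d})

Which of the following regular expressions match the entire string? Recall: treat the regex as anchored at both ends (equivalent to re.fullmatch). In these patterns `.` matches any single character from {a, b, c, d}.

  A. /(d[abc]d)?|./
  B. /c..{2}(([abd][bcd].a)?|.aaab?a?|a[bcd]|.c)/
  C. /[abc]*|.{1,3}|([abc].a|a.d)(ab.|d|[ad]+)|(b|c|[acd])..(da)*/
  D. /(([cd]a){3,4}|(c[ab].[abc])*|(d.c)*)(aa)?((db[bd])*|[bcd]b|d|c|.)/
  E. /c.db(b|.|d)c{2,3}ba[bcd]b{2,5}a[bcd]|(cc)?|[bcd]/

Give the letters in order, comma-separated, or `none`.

A, C, D, E

A → match
B → no match — must start with 'c'
C → match
D → match
E → match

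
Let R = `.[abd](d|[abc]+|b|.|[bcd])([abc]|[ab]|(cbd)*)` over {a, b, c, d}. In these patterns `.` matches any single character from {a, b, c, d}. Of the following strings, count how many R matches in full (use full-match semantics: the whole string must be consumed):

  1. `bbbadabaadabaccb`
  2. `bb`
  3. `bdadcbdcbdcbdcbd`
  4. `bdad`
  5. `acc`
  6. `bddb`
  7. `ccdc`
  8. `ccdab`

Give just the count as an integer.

1 → no match
2. `bb` → no match
3 → no match
4. `bdad` → no match
5. `acc` → no match
6. `bddb` → match
7. `ccdc` → no match
8. `ccdab` → no match
Total matched: 1

1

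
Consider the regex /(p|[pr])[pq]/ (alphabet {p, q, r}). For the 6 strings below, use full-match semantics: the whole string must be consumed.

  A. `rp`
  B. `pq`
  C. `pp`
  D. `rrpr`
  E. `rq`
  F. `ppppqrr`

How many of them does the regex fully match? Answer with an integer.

4

A → match
B → match
C → match
D → no match
E → match
F → no match
Total matched: 4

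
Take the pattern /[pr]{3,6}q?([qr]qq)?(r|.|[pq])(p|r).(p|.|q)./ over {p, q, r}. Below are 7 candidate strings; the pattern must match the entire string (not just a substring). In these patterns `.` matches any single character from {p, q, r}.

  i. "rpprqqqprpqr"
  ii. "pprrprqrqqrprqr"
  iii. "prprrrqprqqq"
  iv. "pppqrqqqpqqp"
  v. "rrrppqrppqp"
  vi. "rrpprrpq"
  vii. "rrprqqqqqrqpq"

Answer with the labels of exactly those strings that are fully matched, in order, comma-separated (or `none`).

i, ii, iii, iv, v, vi, vii

i → match
ii → match
iii → match
iv → match
v → match
vi → match
vii → match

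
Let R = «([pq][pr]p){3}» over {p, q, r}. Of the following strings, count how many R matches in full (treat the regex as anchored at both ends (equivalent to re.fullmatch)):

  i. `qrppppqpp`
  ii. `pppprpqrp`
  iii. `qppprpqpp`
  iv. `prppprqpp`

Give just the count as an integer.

i → match
ii → match
iii → match
iv → no match
Total matched: 3

3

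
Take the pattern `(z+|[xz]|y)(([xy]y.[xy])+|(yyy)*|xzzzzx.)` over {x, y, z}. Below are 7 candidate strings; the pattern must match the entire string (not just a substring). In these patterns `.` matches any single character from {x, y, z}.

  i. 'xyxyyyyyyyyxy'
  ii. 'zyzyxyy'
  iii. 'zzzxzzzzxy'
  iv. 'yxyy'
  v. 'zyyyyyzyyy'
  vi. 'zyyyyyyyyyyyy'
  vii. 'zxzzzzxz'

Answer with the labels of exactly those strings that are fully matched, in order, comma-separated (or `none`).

iii, vi, vii

i → no match
ii. 'zyzyxyy' → no match
iii. 'zzzxzzzzxy' → match
iv. 'yxyy' → no match
v. 'zyyyyyzyyy' → no match
vi → match
vii. 'zxzzzzxz' → match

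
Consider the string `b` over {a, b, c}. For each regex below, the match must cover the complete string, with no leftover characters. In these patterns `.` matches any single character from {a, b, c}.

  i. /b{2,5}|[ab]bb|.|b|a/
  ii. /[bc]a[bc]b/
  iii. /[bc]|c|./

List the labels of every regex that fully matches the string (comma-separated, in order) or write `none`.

i, iii

i → match
ii → no match
iii → match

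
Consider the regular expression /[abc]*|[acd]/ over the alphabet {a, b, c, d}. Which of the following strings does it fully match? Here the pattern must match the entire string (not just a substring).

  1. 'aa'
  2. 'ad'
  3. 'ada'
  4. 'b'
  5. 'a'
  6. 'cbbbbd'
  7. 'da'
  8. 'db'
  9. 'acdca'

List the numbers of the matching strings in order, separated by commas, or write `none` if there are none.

1, 4, 5

1 → match
2 → no match
3 → no match
4 → match
5 → match
6 → no match
7 → no match
8 → no match
9 → no match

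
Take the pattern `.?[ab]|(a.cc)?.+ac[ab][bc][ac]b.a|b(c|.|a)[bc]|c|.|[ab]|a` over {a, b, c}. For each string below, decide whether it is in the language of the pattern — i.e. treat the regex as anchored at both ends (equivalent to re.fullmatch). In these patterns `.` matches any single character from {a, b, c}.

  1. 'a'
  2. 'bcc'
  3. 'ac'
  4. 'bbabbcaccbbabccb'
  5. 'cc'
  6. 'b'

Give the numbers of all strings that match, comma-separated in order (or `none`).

1 → match
2 → match
3 → no match
4 → no match
5 → no match
6 → match

1, 2, 6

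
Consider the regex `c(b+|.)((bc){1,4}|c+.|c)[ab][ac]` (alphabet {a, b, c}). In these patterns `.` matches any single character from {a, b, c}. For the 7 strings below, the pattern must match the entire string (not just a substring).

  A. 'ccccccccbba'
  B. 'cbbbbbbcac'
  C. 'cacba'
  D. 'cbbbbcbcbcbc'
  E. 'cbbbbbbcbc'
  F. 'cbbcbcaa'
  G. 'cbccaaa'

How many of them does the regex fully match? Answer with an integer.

A → match
B → match
C → match
D → match
E → match
F → match
G → match
Total matched: 7

7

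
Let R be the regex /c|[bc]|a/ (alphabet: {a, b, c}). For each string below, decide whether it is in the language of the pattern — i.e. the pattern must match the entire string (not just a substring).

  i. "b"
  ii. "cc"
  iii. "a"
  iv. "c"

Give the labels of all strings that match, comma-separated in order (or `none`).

i → match
ii → no match
iii → match
iv → match

i, iii, iv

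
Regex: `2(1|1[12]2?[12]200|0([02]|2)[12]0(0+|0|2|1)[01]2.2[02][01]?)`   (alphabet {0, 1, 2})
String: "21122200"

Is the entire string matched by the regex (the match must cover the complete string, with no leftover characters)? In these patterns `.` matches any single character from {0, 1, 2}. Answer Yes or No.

Yes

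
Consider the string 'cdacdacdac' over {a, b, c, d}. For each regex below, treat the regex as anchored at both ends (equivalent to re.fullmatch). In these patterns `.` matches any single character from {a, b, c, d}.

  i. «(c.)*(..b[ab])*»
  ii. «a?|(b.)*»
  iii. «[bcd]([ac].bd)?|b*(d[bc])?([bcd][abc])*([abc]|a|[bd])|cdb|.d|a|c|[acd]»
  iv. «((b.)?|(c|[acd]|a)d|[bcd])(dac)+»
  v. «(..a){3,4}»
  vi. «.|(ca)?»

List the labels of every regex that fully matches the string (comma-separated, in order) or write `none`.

iv

i → no match
ii → no match
iii → no match
iv → match
v → no match — must end with 'a'
vi → no match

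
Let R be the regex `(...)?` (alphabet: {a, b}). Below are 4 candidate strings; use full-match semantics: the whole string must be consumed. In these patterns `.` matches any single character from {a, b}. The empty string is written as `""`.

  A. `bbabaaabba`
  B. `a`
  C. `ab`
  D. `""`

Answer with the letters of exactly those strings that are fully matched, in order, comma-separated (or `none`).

D

A → no match
B → no match
C → no match
D → match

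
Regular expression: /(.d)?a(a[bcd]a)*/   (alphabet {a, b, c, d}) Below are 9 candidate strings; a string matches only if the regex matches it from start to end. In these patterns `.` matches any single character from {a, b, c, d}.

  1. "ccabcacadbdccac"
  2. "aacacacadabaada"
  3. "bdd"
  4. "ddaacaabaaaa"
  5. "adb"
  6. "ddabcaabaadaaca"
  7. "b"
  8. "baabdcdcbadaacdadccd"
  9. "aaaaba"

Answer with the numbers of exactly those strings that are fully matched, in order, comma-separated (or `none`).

1 → no match
2 → no match
3 → no match
4 → no match
5 → no match
6 → no match
7 → no match
8 → no match
9 → no match

none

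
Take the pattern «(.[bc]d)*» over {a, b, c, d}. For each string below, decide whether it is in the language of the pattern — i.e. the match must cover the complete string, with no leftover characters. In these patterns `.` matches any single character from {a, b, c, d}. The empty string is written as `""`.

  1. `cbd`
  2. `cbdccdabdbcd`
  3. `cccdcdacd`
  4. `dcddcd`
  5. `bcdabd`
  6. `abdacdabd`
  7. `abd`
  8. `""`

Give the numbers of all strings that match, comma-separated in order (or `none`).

1 → match
2 → match
3 → no match
4 → match
5 → match
6 → match
7 → match
8 → match

1, 2, 4, 5, 6, 7, 8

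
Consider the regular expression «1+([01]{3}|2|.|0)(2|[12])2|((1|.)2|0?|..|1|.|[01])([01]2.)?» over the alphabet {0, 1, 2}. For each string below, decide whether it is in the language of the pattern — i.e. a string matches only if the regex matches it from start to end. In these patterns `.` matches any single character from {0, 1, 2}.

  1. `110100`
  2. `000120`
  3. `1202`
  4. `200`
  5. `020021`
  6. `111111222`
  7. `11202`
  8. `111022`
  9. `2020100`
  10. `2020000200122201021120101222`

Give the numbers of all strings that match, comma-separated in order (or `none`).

1 → no match
2 → no match
3 → no match
4 → no match
5 → no match
6 → match
7 → no match
8 → match
9 → no match
10 → no match

6, 8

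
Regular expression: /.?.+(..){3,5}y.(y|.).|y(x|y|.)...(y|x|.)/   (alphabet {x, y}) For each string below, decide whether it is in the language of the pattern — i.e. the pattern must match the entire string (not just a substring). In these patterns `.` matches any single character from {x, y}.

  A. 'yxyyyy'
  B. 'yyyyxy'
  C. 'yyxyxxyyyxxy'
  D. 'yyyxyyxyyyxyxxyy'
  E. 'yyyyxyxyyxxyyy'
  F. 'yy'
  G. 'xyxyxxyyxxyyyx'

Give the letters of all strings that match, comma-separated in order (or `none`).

A → match
B → match
C → match
D → no match
E → no match
F → no match
G → match

A, B, C, G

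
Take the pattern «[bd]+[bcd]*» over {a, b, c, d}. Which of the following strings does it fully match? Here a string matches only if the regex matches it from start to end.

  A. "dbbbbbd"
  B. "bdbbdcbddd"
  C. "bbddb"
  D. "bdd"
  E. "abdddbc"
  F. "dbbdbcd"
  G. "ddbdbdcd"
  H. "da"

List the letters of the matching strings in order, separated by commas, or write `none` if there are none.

A, B, C, D, F, G

A → match
B → match
C → match
D → match
E → no match
F → match
G → match
H → no match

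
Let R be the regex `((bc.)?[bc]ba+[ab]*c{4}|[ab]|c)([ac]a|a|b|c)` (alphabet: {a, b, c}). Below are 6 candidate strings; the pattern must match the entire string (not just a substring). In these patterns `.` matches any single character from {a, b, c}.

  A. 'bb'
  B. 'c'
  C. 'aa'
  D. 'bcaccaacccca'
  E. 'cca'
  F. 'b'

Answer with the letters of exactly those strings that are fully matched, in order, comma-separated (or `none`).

A, C, E

A → match
B → no match
C → match
D → no match
E → match
F → no match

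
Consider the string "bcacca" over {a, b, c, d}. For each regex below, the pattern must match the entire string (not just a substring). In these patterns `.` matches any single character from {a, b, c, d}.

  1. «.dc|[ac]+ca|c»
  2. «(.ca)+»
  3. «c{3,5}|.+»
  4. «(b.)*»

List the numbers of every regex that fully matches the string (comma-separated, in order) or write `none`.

1 → no match
2 → match
3 → match
4 → no match

2, 3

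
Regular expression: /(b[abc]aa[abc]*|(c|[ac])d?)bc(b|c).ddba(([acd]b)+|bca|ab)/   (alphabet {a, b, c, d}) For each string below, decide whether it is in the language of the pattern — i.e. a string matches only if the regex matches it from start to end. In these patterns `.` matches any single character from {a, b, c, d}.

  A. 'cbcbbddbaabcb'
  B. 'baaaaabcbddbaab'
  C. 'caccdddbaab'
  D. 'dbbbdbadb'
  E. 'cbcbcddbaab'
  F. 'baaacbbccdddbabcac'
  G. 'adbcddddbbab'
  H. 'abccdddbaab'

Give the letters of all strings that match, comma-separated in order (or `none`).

A, E, H

A → match
B → no match
C → no match
D → no match
E → match
F → no match
G → no match
H → match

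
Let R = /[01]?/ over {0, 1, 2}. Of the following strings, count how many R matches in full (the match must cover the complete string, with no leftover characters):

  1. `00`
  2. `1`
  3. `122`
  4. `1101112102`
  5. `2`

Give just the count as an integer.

1. `00` → no match
2. `1` → match
3. `122` → no match
4. `1101112102` → no match
5. `2` → no match
Total matched: 1

1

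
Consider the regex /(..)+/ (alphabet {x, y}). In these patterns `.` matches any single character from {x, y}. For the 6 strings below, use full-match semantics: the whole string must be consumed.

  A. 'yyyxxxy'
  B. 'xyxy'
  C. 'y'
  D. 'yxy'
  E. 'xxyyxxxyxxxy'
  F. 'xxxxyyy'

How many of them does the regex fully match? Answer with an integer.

A → no match
B → match
C → no match
D → no match
E → match
F → no match
Total matched: 2

2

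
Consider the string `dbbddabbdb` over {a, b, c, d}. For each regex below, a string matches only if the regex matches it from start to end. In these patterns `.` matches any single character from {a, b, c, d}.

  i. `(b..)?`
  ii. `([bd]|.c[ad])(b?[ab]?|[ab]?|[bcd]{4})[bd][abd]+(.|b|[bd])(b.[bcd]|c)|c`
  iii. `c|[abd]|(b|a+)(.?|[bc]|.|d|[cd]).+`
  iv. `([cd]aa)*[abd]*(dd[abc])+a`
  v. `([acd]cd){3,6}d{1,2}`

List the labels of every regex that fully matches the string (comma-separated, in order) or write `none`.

ii

i → no match
ii → match
iii → no match
iv → no match — must end with `a`
v → no match — must end with `d`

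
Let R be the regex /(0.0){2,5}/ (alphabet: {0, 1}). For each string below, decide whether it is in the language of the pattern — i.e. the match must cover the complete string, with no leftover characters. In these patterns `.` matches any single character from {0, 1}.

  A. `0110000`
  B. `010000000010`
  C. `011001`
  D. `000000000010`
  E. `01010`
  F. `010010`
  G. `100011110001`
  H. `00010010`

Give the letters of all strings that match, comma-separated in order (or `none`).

B, D, F

A → no match
B → match
C → no match — must end with `0`
D → match
E → no match
F → match
G → no match — must start with `0`
H → no match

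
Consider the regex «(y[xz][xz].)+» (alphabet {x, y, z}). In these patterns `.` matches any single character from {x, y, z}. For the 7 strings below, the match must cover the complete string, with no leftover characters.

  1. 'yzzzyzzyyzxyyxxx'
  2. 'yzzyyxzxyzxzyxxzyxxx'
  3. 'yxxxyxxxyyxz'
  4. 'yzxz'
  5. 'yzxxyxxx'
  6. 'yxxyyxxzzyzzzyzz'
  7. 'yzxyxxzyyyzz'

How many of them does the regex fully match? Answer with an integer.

1 → match
2 → match
3 → no match
4 → match
5 → match
6 → no match
7 → no match
Total matched: 4

4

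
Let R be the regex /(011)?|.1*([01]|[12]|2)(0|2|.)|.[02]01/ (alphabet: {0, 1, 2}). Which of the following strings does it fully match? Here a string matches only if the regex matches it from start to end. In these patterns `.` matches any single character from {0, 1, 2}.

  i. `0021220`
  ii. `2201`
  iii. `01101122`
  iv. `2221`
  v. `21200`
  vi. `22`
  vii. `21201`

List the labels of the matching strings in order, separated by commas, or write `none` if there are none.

ii

i → no match
ii → match
iii → no match
iv → no match
v → no match
vi → no match
vii → no match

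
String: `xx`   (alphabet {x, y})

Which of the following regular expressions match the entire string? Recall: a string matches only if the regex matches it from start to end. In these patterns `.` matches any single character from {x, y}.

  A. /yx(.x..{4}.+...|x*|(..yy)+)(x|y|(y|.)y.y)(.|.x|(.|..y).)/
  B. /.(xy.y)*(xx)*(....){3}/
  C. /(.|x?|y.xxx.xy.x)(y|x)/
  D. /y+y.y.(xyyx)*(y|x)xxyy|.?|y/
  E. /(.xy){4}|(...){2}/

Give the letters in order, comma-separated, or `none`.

C

A → no match — must start with `yx`
B → no match
C → match
D → no match
E → no match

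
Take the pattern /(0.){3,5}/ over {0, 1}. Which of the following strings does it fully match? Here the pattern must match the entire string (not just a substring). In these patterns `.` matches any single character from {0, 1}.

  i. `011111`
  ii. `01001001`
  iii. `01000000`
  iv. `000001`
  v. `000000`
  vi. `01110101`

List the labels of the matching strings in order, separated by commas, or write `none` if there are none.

iii, iv, v

i. `011111` → no match
ii. `01001001` → no match
iii. `01000000` → match
iv. `000001` → match
v. `000000` → match
vi. `01110101` → no match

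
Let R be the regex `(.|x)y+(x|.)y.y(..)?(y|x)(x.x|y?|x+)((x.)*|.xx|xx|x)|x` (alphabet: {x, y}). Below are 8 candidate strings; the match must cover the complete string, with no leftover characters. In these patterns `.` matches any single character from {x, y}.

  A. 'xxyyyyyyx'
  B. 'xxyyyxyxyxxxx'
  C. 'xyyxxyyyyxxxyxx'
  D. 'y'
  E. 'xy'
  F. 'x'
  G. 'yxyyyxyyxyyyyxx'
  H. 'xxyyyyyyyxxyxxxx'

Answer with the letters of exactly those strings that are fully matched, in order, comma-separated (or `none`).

F

A → no match
B → no match
C → no match
D → no match
E → no match
F → match
G → no match
H → no match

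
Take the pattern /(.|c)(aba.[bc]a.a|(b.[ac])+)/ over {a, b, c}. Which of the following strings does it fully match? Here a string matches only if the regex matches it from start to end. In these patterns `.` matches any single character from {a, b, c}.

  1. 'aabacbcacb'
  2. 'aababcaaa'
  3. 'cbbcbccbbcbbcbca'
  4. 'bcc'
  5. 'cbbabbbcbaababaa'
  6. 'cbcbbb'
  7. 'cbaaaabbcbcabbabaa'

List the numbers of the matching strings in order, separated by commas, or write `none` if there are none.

2, 3

1 → no match
2 → match
3 → match
4 → no match
5 → no match
6 → no match
7 → no match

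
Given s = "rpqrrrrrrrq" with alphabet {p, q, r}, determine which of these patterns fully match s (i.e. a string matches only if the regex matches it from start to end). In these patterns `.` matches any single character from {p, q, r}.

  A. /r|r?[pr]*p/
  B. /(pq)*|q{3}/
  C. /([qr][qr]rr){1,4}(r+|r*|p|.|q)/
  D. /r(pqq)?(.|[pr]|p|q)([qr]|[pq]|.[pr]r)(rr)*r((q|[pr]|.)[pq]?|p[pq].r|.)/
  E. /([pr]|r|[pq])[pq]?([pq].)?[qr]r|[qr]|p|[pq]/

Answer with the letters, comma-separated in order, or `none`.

A → no match
B → no match
C → no match
D → match
E → no match

D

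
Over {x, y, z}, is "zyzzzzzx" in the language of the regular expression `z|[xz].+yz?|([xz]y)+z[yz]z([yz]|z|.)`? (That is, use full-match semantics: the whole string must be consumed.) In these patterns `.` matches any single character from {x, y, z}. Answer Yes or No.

No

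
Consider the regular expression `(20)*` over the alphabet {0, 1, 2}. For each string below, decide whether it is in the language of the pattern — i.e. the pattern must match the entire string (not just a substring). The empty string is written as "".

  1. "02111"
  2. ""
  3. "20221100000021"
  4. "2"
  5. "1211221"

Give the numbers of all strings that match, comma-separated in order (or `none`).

1. "02111" → no match
2. "" → match
3 → no match
4. "2" → no match
5. "1211221" → no match

2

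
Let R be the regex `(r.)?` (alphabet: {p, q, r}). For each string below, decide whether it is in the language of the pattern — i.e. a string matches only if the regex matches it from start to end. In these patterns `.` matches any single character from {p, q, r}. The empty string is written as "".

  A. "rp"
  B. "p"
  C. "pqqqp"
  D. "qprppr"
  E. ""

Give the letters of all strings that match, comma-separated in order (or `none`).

A, E

A → match
B → no match
C → no match
D → no match
E → match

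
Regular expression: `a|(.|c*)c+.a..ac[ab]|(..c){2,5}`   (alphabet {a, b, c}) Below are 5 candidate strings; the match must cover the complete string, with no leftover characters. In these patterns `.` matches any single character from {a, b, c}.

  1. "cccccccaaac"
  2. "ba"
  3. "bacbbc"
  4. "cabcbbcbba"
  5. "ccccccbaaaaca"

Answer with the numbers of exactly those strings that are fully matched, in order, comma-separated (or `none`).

3, 5

1 → no match
2 → no match
3 → match
4 → no match
5 → match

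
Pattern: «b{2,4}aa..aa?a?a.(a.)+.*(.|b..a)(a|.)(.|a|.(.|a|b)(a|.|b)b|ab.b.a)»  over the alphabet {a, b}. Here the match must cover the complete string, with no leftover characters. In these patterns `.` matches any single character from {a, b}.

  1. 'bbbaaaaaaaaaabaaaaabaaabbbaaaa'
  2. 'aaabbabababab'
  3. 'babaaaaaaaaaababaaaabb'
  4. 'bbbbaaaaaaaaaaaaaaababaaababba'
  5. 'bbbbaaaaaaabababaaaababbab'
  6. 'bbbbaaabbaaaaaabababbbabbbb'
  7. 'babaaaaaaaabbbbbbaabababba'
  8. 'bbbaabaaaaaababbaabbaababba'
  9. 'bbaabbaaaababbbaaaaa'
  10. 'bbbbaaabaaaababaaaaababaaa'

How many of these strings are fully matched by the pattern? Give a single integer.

1 → match
2 → no match — must start with 'b'
3 → no match
4 → match
5 → match
6 → no match
7 → no match
8 → match
9 → match
10 → match
Total matched: 6

6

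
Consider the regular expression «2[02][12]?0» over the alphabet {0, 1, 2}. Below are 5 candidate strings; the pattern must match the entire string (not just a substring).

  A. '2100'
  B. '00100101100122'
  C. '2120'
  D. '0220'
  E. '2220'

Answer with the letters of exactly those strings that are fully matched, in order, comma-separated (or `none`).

E

A → no match
B → no match — must start with '2'
C → no match
D → no match — must start with '2'
E → match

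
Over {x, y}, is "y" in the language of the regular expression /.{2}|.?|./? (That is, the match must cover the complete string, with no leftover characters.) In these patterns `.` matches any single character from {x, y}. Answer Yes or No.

Yes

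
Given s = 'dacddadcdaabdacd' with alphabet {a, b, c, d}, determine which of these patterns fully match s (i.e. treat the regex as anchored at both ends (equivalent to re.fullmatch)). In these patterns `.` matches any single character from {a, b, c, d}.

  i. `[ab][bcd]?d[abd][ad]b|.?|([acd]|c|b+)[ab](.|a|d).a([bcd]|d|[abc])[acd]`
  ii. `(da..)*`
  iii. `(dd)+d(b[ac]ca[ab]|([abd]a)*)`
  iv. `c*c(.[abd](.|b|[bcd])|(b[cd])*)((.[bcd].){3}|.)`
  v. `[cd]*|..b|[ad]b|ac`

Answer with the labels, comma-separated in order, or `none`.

i → no match
ii → match
iii → no match — must start with 'dd'
iv → no match
v → no match

ii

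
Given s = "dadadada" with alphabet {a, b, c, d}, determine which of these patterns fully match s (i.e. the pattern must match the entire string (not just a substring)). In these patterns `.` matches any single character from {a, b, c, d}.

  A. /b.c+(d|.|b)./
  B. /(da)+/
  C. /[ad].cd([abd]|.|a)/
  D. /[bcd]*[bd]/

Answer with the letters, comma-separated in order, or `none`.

B

A → no match — must start with "b"
B → match
C → no match
D → no match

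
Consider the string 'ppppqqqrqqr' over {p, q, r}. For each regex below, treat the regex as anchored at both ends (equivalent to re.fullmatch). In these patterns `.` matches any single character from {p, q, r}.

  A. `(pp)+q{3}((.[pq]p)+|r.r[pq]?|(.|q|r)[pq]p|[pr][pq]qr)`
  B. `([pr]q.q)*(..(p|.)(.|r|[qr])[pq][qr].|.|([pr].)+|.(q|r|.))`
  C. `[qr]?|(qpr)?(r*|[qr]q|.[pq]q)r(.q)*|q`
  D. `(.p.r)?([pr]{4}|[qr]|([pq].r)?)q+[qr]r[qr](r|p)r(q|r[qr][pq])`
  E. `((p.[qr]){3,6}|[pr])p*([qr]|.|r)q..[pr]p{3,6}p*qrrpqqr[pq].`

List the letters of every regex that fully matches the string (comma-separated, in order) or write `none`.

A → match
B → no match
C → no match
D → no match
E → no match

A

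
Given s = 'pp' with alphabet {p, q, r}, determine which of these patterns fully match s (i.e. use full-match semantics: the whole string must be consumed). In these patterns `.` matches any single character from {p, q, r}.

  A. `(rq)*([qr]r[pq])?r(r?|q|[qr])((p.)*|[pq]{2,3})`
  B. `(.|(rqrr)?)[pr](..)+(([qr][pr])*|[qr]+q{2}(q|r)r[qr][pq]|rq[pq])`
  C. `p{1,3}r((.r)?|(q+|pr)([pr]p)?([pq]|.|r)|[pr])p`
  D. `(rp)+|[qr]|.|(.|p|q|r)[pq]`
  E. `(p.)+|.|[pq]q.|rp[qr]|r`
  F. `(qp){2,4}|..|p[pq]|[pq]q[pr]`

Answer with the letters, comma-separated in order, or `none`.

A → no match
B → no match
C → no match
D → match
E → match
F → match

D, E, F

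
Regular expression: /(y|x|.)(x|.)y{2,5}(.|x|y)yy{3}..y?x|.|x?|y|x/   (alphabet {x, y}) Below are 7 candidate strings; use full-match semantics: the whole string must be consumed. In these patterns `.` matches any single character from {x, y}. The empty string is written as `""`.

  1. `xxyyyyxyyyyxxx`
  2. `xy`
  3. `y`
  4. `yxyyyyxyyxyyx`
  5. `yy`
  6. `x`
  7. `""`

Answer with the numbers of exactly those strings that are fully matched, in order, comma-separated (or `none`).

1, 3, 6, 7

1 → match
2 → no match
3 → match
4 → no match
5 → no match
6 → match
7 → match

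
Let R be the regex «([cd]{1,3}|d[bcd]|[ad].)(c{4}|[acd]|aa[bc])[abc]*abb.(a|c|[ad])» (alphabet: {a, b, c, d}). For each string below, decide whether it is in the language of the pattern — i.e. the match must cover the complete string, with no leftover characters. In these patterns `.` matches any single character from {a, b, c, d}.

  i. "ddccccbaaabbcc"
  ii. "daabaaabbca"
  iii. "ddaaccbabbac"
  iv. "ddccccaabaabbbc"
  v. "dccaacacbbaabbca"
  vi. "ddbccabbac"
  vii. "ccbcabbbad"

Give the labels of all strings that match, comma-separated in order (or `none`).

i → match
ii → match
iii → match
iv → match
v → match
vi → match
vii → no match

i, ii, iii, iv, v, vi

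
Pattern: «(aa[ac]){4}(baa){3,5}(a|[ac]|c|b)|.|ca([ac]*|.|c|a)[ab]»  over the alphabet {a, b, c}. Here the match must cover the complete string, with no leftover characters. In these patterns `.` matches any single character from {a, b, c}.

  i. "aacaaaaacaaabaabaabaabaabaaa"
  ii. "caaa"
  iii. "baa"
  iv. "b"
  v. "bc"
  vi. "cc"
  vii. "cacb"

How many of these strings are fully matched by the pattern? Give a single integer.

i → match
ii → match
iii → no match
iv → match
v → no match
vi → no match
vii → match
Total matched: 4

4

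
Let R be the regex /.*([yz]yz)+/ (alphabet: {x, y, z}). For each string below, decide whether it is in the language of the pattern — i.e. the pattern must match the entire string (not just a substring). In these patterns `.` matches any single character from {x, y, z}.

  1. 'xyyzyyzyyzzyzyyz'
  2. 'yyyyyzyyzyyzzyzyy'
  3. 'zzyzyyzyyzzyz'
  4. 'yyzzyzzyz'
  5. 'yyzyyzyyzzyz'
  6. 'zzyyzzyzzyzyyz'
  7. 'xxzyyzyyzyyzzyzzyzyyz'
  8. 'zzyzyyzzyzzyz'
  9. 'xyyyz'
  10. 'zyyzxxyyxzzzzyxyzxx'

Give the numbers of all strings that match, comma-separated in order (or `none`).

1 → match
2 → no match — must end with 'yz'
3 → match
4 → match
5 → match
6 → match
7 → match
8 → match
9 → match
10 → no match — must end with 'yz'

1, 3, 4, 5, 6, 7, 8, 9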